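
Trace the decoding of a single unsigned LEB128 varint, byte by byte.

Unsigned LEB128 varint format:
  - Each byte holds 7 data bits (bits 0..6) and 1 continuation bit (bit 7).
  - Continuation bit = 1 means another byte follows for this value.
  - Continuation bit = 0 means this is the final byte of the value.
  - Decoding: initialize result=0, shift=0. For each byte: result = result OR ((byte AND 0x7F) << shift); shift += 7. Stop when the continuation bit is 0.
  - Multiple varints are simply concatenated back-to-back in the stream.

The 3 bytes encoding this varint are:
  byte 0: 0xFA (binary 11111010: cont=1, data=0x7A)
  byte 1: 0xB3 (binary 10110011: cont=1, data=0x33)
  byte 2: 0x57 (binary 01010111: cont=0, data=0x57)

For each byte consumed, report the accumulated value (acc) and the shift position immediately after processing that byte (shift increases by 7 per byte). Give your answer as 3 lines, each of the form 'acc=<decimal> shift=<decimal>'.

Answer: acc=122 shift=7
acc=6650 shift=14
acc=1432058 shift=21

Derivation:
byte 0=0xFA: payload=0x7A=122, contrib = 122<<0 = 122; acc -> 122, shift -> 7
byte 1=0xB3: payload=0x33=51, contrib = 51<<7 = 6528; acc -> 6650, shift -> 14
byte 2=0x57: payload=0x57=87, contrib = 87<<14 = 1425408; acc -> 1432058, shift -> 21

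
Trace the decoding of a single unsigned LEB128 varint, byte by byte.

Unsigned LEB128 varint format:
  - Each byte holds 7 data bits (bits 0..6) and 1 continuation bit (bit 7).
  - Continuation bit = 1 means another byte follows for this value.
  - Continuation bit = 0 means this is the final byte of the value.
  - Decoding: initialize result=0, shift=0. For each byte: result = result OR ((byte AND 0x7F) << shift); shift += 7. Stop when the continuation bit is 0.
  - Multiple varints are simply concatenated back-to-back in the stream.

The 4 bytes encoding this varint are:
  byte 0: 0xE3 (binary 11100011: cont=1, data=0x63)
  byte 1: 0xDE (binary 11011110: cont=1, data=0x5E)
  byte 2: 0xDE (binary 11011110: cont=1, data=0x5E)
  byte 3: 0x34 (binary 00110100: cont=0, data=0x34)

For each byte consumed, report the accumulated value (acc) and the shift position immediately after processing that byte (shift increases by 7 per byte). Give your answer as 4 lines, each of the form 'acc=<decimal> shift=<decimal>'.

byte 0=0xE3: payload=0x63=99, contrib = 99<<0 = 99; acc -> 99, shift -> 7
byte 1=0xDE: payload=0x5E=94, contrib = 94<<7 = 12032; acc -> 12131, shift -> 14
byte 2=0xDE: payload=0x5E=94, contrib = 94<<14 = 1540096; acc -> 1552227, shift -> 21
byte 3=0x34: payload=0x34=52, contrib = 52<<21 = 109051904; acc -> 110604131, shift -> 28

Answer: acc=99 shift=7
acc=12131 shift=14
acc=1552227 shift=21
acc=110604131 shift=28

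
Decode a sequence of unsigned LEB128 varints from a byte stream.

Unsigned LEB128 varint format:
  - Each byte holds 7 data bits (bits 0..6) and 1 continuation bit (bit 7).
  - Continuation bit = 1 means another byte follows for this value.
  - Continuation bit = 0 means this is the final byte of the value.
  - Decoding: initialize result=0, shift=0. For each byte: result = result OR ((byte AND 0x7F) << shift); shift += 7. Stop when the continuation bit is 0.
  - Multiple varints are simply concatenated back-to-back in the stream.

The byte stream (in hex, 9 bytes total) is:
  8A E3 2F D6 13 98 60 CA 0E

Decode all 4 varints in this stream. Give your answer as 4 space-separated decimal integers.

Answer: 782730 2518 12312 1866

Derivation:
  byte[0]=0x8A cont=1 payload=0x0A=10: acc |= 10<<0 -> acc=10 shift=7
  byte[1]=0xE3 cont=1 payload=0x63=99: acc |= 99<<7 -> acc=12682 shift=14
  byte[2]=0x2F cont=0 payload=0x2F=47: acc |= 47<<14 -> acc=782730 shift=21 [end]
Varint 1: bytes[0:3] = 8A E3 2F -> value 782730 (3 byte(s))
  byte[3]=0xD6 cont=1 payload=0x56=86: acc |= 86<<0 -> acc=86 shift=7
  byte[4]=0x13 cont=0 payload=0x13=19: acc |= 19<<7 -> acc=2518 shift=14 [end]
Varint 2: bytes[3:5] = D6 13 -> value 2518 (2 byte(s))
  byte[5]=0x98 cont=1 payload=0x18=24: acc |= 24<<0 -> acc=24 shift=7
  byte[6]=0x60 cont=0 payload=0x60=96: acc |= 96<<7 -> acc=12312 shift=14 [end]
Varint 3: bytes[5:7] = 98 60 -> value 12312 (2 byte(s))
  byte[7]=0xCA cont=1 payload=0x4A=74: acc |= 74<<0 -> acc=74 shift=7
  byte[8]=0x0E cont=0 payload=0x0E=14: acc |= 14<<7 -> acc=1866 shift=14 [end]
Varint 4: bytes[7:9] = CA 0E -> value 1866 (2 byte(s))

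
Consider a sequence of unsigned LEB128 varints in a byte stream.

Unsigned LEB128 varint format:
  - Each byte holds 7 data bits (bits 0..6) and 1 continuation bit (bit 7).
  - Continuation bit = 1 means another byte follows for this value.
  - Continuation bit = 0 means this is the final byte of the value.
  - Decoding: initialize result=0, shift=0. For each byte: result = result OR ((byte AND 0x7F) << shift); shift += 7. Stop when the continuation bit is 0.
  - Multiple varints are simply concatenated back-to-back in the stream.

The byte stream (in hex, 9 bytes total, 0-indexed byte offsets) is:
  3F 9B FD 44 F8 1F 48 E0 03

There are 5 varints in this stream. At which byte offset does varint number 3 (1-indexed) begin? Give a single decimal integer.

Answer: 4

Derivation:
  byte[0]=0x3F cont=0 payload=0x3F=63: acc |= 63<<0 -> acc=63 shift=7 [end]
Varint 1: bytes[0:1] = 3F -> value 63 (1 byte(s))
  byte[1]=0x9B cont=1 payload=0x1B=27: acc |= 27<<0 -> acc=27 shift=7
  byte[2]=0xFD cont=1 payload=0x7D=125: acc |= 125<<7 -> acc=16027 shift=14
  byte[3]=0x44 cont=0 payload=0x44=68: acc |= 68<<14 -> acc=1130139 shift=21 [end]
Varint 2: bytes[1:4] = 9B FD 44 -> value 1130139 (3 byte(s))
  byte[4]=0xF8 cont=1 payload=0x78=120: acc |= 120<<0 -> acc=120 shift=7
  byte[5]=0x1F cont=0 payload=0x1F=31: acc |= 31<<7 -> acc=4088 shift=14 [end]
Varint 3: bytes[4:6] = F8 1F -> value 4088 (2 byte(s))
  byte[6]=0x48 cont=0 payload=0x48=72: acc |= 72<<0 -> acc=72 shift=7 [end]
Varint 4: bytes[6:7] = 48 -> value 72 (1 byte(s))
  byte[7]=0xE0 cont=1 payload=0x60=96: acc |= 96<<0 -> acc=96 shift=7
  byte[8]=0x03 cont=0 payload=0x03=3: acc |= 3<<7 -> acc=480 shift=14 [end]
Varint 5: bytes[7:9] = E0 03 -> value 480 (2 byte(s))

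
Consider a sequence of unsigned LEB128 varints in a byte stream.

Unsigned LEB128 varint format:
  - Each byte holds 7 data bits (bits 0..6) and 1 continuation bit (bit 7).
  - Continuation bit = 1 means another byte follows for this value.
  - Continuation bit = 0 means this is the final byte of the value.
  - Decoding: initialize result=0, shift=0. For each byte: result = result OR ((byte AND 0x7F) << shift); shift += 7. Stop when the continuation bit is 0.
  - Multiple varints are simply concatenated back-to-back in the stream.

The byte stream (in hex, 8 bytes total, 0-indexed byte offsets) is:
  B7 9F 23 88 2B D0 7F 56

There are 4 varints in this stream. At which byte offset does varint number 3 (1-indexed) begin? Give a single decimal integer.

  byte[0]=0xB7 cont=1 payload=0x37=55: acc |= 55<<0 -> acc=55 shift=7
  byte[1]=0x9F cont=1 payload=0x1F=31: acc |= 31<<7 -> acc=4023 shift=14
  byte[2]=0x23 cont=0 payload=0x23=35: acc |= 35<<14 -> acc=577463 shift=21 [end]
Varint 1: bytes[0:3] = B7 9F 23 -> value 577463 (3 byte(s))
  byte[3]=0x88 cont=1 payload=0x08=8: acc |= 8<<0 -> acc=8 shift=7
  byte[4]=0x2B cont=0 payload=0x2B=43: acc |= 43<<7 -> acc=5512 shift=14 [end]
Varint 2: bytes[3:5] = 88 2B -> value 5512 (2 byte(s))
  byte[5]=0xD0 cont=1 payload=0x50=80: acc |= 80<<0 -> acc=80 shift=7
  byte[6]=0x7F cont=0 payload=0x7F=127: acc |= 127<<7 -> acc=16336 shift=14 [end]
Varint 3: bytes[5:7] = D0 7F -> value 16336 (2 byte(s))
  byte[7]=0x56 cont=0 payload=0x56=86: acc |= 86<<0 -> acc=86 shift=7 [end]
Varint 4: bytes[7:8] = 56 -> value 86 (1 byte(s))

Answer: 5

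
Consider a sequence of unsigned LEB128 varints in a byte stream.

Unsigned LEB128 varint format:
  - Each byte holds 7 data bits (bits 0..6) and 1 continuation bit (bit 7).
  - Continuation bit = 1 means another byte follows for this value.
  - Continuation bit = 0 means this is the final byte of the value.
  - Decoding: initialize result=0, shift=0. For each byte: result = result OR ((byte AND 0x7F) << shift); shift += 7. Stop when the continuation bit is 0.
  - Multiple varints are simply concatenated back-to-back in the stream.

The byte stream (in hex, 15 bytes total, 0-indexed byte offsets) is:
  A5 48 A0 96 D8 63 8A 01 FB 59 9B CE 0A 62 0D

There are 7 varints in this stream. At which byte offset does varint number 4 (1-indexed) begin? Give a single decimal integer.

Answer: 8

Derivation:
  byte[0]=0xA5 cont=1 payload=0x25=37: acc |= 37<<0 -> acc=37 shift=7
  byte[1]=0x48 cont=0 payload=0x48=72: acc |= 72<<7 -> acc=9253 shift=14 [end]
Varint 1: bytes[0:2] = A5 48 -> value 9253 (2 byte(s))
  byte[2]=0xA0 cont=1 payload=0x20=32: acc |= 32<<0 -> acc=32 shift=7
  byte[3]=0x96 cont=1 payload=0x16=22: acc |= 22<<7 -> acc=2848 shift=14
  byte[4]=0xD8 cont=1 payload=0x58=88: acc |= 88<<14 -> acc=1444640 shift=21
  byte[5]=0x63 cont=0 payload=0x63=99: acc |= 99<<21 -> acc=209062688 shift=28 [end]
Varint 2: bytes[2:6] = A0 96 D8 63 -> value 209062688 (4 byte(s))
  byte[6]=0x8A cont=1 payload=0x0A=10: acc |= 10<<0 -> acc=10 shift=7
  byte[7]=0x01 cont=0 payload=0x01=1: acc |= 1<<7 -> acc=138 shift=14 [end]
Varint 3: bytes[6:8] = 8A 01 -> value 138 (2 byte(s))
  byte[8]=0xFB cont=1 payload=0x7B=123: acc |= 123<<0 -> acc=123 shift=7
  byte[9]=0x59 cont=0 payload=0x59=89: acc |= 89<<7 -> acc=11515 shift=14 [end]
Varint 4: bytes[8:10] = FB 59 -> value 11515 (2 byte(s))
  byte[10]=0x9B cont=1 payload=0x1B=27: acc |= 27<<0 -> acc=27 shift=7
  byte[11]=0xCE cont=1 payload=0x4E=78: acc |= 78<<7 -> acc=10011 shift=14
  byte[12]=0x0A cont=0 payload=0x0A=10: acc |= 10<<14 -> acc=173851 shift=21 [end]
Varint 5: bytes[10:13] = 9B CE 0A -> value 173851 (3 byte(s))
  byte[13]=0x62 cont=0 payload=0x62=98: acc |= 98<<0 -> acc=98 shift=7 [end]
Varint 6: bytes[13:14] = 62 -> value 98 (1 byte(s))
  byte[14]=0x0D cont=0 payload=0x0D=13: acc |= 13<<0 -> acc=13 shift=7 [end]
Varint 7: bytes[14:15] = 0D -> value 13 (1 byte(s))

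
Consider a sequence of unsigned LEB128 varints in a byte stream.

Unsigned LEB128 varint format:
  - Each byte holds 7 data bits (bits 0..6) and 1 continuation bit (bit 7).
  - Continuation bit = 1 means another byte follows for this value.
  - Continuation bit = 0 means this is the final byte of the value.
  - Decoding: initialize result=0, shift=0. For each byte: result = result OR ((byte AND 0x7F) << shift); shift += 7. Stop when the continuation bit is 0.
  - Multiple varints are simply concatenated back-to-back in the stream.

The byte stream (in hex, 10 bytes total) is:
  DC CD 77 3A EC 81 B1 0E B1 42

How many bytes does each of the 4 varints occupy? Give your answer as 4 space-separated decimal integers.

Answer: 3 1 4 2

Derivation:
  byte[0]=0xDC cont=1 payload=0x5C=92: acc |= 92<<0 -> acc=92 shift=7
  byte[1]=0xCD cont=1 payload=0x4D=77: acc |= 77<<7 -> acc=9948 shift=14
  byte[2]=0x77 cont=0 payload=0x77=119: acc |= 119<<14 -> acc=1959644 shift=21 [end]
Varint 1: bytes[0:3] = DC CD 77 -> value 1959644 (3 byte(s))
  byte[3]=0x3A cont=0 payload=0x3A=58: acc |= 58<<0 -> acc=58 shift=7 [end]
Varint 2: bytes[3:4] = 3A -> value 58 (1 byte(s))
  byte[4]=0xEC cont=1 payload=0x6C=108: acc |= 108<<0 -> acc=108 shift=7
  byte[5]=0x81 cont=1 payload=0x01=1: acc |= 1<<7 -> acc=236 shift=14
  byte[6]=0xB1 cont=1 payload=0x31=49: acc |= 49<<14 -> acc=803052 shift=21
  byte[7]=0x0E cont=0 payload=0x0E=14: acc |= 14<<21 -> acc=30163180 shift=28 [end]
Varint 3: bytes[4:8] = EC 81 B1 0E -> value 30163180 (4 byte(s))
  byte[8]=0xB1 cont=1 payload=0x31=49: acc |= 49<<0 -> acc=49 shift=7
  byte[9]=0x42 cont=0 payload=0x42=66: acc |= 66<<7 -> acc=8497 shift=14 [end]
Varint 4: bytes[8:10] = B1 42 -> value 8497 (2 byte(s))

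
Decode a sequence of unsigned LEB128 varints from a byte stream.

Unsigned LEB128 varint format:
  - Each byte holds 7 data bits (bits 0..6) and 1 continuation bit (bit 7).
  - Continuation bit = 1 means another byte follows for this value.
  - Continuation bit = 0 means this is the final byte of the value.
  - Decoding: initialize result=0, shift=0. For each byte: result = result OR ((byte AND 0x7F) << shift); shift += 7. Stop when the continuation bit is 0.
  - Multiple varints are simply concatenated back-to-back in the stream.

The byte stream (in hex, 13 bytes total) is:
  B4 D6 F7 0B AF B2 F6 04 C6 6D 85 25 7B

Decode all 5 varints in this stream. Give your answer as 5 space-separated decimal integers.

Answer: 25029428 10328367 14022 4741 123

Derivation:
  byte[0]=0xB4 cont=1 payload=0x34=52: acc |= 52<<0 -> acc=52 shift=7
  byte[1]=0xD6 cont=1 payload=0x56=86: acc |= 86<<7 -> acc=11060 shift=14
  byte[2]=0xF7 cont=1 payload=0x77=119: acc |= 119<<14 -> acc=1960756 shift=21
  byte[3]=0x0B cont=0 payload=0x0B=11: acc |= 11<<21 -> acc=25029428 shift=28 [end]
Varint 1: bytes[0:4] = B4 D6 F7 0B -> value 25029428 (4 byte(s))
  byte[4]=0xAF cont=1 payload=0x2F=47: acc |= 47<<0 -> acc=47 shift=7
  byte[5]=0xB2 cont=1 payload=0x32=50: acc |= 50<<7 -> acc=6447 shift=14
  byte[6]=0xF6 cont=1 payload=0x76=118: acc |= 118<<14 -> acc=1939759 shift=21
  byte[7]=0x04 cont=0 payload=0x04=4: acc |= 4<<21 -> acc=10328367 shift=28 [end]
Varint 2: bytes[4:8] = AF B2 F6 04 -> value 10328367 (4 byte(s))
  byte[8]=0xC6 cont=1 payload=0x46=70: acc |= 70<<0 -> acc=70 shift=7
  byte[9]=0x6D cont=0 payload=0x6D=109: acc |= 109<<7 -> acc=14022 shift=14 [end]
Varint 3: bytes[8:10] = C6 6D -> value 14022 (2 byte(s))
  byte[10]=0x85 cont=1 payload=0x05=5: acc |= 5<<0 -> acc=5 shift=7
  byte[11]=0x25 cont=0 payload=0x25=37: acc |= 37<<7 -> acc=4741 shift=14 [end]
Varint 4: bytes[10:12] = 85 25 -> value 4741 (2 byte(s))
  byte[12]=0x7B cont=0 payload=0x7B=123: acc |= 123<<0 -> acc=123 shift=7 [end]
Varint 5: bytes[12:13] = 7B -> value 123 (1 byte(s))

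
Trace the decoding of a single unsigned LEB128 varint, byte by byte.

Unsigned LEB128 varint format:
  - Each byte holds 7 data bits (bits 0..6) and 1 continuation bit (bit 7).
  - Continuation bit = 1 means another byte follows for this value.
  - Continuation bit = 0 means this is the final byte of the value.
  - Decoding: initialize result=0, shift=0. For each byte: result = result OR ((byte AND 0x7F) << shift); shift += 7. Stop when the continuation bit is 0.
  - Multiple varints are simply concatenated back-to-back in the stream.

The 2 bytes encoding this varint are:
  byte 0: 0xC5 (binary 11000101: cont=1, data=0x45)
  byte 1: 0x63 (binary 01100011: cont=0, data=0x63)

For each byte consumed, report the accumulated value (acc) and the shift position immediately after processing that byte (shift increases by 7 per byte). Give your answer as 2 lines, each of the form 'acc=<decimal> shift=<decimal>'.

byte 0=0xC5: payload=0x45=69, contrib = 69<<0 = 69; acc -> 69, shift -> 7
byte 1=0x63: payload=0x63=99, contrib = 99<<7 = 12672; acc -> 12741, shift -> 14

Answer: acc=69 shift=7
acc=12741 shift=14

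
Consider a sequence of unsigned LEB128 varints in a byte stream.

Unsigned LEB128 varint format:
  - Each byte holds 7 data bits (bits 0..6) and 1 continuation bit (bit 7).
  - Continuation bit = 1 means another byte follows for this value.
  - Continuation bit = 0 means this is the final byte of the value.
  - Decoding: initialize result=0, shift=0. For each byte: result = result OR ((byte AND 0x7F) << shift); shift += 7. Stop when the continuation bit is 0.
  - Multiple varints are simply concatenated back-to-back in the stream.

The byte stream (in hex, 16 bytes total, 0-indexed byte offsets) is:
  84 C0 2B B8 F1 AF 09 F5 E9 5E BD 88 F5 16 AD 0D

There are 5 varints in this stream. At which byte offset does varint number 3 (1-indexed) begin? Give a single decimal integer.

Answer: 7

Derivation:
  byte[0]=0x84 cont=1 payload=0x04=4: acc |= 4<<0 -> acc=4 shift=7
  byte[1]=0xC0 cont=1 payload=0x40=64: acc |= 64<<7 -> acc=8196 shift=14
  byte[2]=0x2B cont=0 payload=0x2B=43: acc |= 43<<14 -> acc=712708 shift=21 [end]
Varint 1: bytes[0:3] = 84 C0 2B -> value 712708 (3 byte(s))
  byte[3]=0xB8 cont=1 payload=0x38=56: acc |= 56<<0 -> acc=56 shift=7
  byte[4]=0xF1 cont=1 payload=0x71=113: acc |= 113<<7 -> acc=14520 shift=14
  byte[5]=0xAF cont=1 payload=0x2F=47: acc |= 47<<14 -> acc=784568 shift=21
  byte[6]=0x09 cont=0 payload=0x09=9: acc |= 9<<21 -> acc=19658936 shift=28 [end]
Varint 2: bytes[3:7] = B8 F1 AF 09 -> value 19658936 (4 byte(s))
  byte[7]=0xF5 cont=1 payload=0x75=117: acc |= 117<<0 -> acc=117 shift=7
  byte[8]=0xE9 cont=1 payload=0x69=105: acc |= 105<<7 -> acc=13557 shift=14
  byte[9]=0x5E cont=0 payload=0x5E=94: acc |= 94<<14 -> acc=1553653 shift=21 [end]
Varint 3: bytes[7:10] = F5 E9 5E -> value 1553653 (3 byte(s))
  byte[10]=0xBD cont=1 payload=0x3D=61: acc |= 61<<0 -> acc=61 shift=7
  byte[11]=0x88 cont=1 payload=0x08=8: acc |= 8<<7 -> acc=1085 shift=14
  byte[12]=0xF5 cont=1 payload=0x75=117: acc |= 117<<14 -> acc=1918013 shift=21
  byte[13]=0x16 cont=0 payload=0x16=22: acc |= 22<<21 -> acc=48055357 shift=28 [end]
Varint 4: bytes[10:14] = BD 88 F5 16 -> value 48055357 (4 byte(s))
  byte[14]=0xAD cont=1 payload=0x2D=45: acc |= 45<<0 -> acc=45 shift=7
  byte[15]=0x0D cont=0 payload=0x0D=13: acc |= 13<<7 -> acc=1709 shift=14 [end]
Varint 5: bytes[14:16] = AD 0D -> value 1709 (2 byte(s))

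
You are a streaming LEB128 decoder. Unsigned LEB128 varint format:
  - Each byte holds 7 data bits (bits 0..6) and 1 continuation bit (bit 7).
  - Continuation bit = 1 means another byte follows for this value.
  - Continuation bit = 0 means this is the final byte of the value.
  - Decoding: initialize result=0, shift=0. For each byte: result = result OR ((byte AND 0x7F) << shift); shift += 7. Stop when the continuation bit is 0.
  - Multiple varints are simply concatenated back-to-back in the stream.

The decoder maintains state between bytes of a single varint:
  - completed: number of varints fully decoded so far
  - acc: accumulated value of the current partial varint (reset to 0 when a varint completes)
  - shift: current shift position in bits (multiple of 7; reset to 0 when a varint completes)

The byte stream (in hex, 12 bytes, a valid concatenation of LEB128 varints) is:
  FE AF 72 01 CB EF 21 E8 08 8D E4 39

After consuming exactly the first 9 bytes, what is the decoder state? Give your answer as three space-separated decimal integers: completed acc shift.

Answer: 4 0 0

Derivation:
byte[0]=0xFE cont=1 payload=0x7E: acc |= 126<<0 -> completed=0 acc=126 shift=7
byte[1]=0xAF cont=1 payload=0x2F: acc |= 47<<7 -> completed=0 acc=6142 shift=14
byte[2]=0x72 cont=0 payload=0x72: varint #1 complete (value=1873918); reset -> completed=1 acc=0 shift=0
byte[3]=0x01 cont=0 payload=0x01: varint #2 complete (value=1); reset -> completed=2 acc=0 shift=0
byte[4]=0xCB cont=1 payload=0x4B: acc |= 75<<0 -> completed=2 acc=75 shift=7
byte[5]=0xEF cont=1 payload=0x6F: acc |= 111<<7 -> completed=2 acc=14283 shift=14
byte[6]=0x21 cont=0 payload=0x21: varint #3 complete (value=554955); reset -> completed=3 acc=0 shift=0
byte[7]=0xE8 cont=1 payload=0x68: acc |= 104<<0 -> completed=3 acc=104 shift=7
byte[8]=0x08 cont=0 payload=0x08: varint #4 complete (value=1128); reset -> completed=4 acc=0 shift=0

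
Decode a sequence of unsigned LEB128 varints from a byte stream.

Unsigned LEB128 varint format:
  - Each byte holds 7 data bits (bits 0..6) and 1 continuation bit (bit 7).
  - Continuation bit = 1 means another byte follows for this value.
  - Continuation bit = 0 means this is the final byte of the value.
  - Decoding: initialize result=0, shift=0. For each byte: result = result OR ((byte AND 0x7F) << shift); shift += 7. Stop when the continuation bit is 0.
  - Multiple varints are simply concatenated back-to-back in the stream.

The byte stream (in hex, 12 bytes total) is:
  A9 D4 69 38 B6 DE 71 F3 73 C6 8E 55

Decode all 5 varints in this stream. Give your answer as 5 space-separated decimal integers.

Answer: 1731113 56 1863478 14835 1394502

Derivation:
  byte[0]=0xA9 cont=1 payload=0x29=41: acc |= 41<<0 -> acc=41 shift=7
  byte[1]=0xD4 cont=1 payload=0x54=84: acc |= 84<<7 -> acc=10793 shift=14
  byte[2]=0x69 cont=0 payload=0x69=105: acc |= 105<<14 -> acc=1731113 shift=21 [end]
Varint 1: bytes[0:3] = A9 D4 69 -> value 1731113 (3 byte(s))
  byte[3]=0x38 cont=0 payload=0x38=56: acc |= 56<<0 -> acc=56 shift=7 [end]
Varint 2: bytes[3:4] = 38 -> value 56 (1 byte(s))
  byte[4]=0xB6 cont=1 payload=0x36=54: acc |= 54<<0 -> acc=54 shift=7
  byte[5]=0xDE cont=1 payload=0x5E=94: acc |= 94<<7 -> acc=12086 shift=14
  byte[6]=0x71 cont=0 payload=0x71=113: acc |= 113<<14 -> acc=1863478 shift=21 [end]
Varint 3: bytes[4:7] = B6 DE 71 -> value 1863478 (3 byte(s))
  byte[7]=0xF3 cont=1 payload=0x73=115: acc |= 115<<0 -> acc=115 shift=7
  byte[8]=0x73 cont=0 payload=0x73=115: acc |= 115<<7 -> acc=14835 shift=14 [end]
Varint 4: bytes[7:9] = F3 73 -> value 14835 (2 byte(s))
  byte[9]=0xC6 cont=1 payload=0x46=70: acc |= 70<<0 -> acc=70 shift=7
  byte[10]=0x8E cont=1 payload=0x0E=14: acc |= 14<<7 -> acc=1862 shift=14
  byte[11]=0x55 cont=0 payload=0x55=85: acc |= 85<<14 -> acc=1394502 shift=21 [end]
Varint 5: bytes[9:12] = C6 8E 55 -> value 1394502 (3 byte(s))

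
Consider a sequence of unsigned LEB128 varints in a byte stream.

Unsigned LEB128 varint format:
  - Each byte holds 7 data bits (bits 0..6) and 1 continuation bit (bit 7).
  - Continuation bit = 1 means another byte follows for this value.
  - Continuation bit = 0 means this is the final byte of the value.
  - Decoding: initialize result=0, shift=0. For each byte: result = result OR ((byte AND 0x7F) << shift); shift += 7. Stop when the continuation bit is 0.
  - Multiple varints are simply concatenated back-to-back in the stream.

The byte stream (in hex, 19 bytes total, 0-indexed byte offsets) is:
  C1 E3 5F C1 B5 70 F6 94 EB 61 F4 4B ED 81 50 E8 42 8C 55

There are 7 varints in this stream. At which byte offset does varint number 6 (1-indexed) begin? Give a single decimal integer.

  byte[0]=0xC1 cont=1 payload=0x41=65: acc |= 65<<0 -> acc=65 shift=7
  byte[1]=0xE3 cont=1 payload=0x63=99: acc |= 99<<7 -> acc=12737 shift=14
  byte[2]=0x5F cont=0 payload=0x5F=95: acc |= 95<<14 -> acc=1569217 shift=21 [end]
Varint 1: bytes[0:3] = C1 E3 5F -> value 1569217 (3 byte(s))
  byte[3]=0xC1 cont=1 payload=0x41=65: acc |= 65<<0 -> acc=65 shift=7
  byte[4]=0xB5 cont=1 payload=0x35=53: acc |= 53<<7 -> acc=6849 shift=14
  byte[5]=0x70 cont=0 payload=0x70=112: acc |= 112<<14 -> acc=1841857 shift=21 [end]
Varint 2: bytes[3:6] = C1 B5 70 -> value 1841857 (3 byte(s))
  byte[6]=0xF6 cont=1 payload=0x76=118: acc |= 118<<0 -> acc=118 shift=7
  byte[7]=0x94 cont=1 payload=0x14=20: acc |= 20<<7 -> acc=2678 shift=14
  byte[8]=0xEB cont=1 payload=0x6B=107: acc |= 107<<14 -> acc=1755766 shift=21
  byte[9]=0x61 cont=0 payload=0x61=97: acc |= 97<<21 -> acc=205179510 shift=28 [end]
Varint 3: bytes[6:10] = F6 94 EB 61 -> value 205179510 (4 byte(s))
  byte[10]=0xF4 cont=1 payload=0x74=116: acc |= 116<<0 -> acc=116 shift=7
  byte[11]=0x4B cont=0 payload=0x4B=75: acc |= 75<<7 -> acc=9716 shift=14 [end]
Varint 4: bytes[10:12] = F4 4B -> value 9716 (2 byte(s))
  byte[12]=0xED cont=1 payload=0x6D=109: acc |= 109<<0 -> acc=109 shift=7
  byte[13]=0x81 cont=1 payload=0x01=1: acc |= 1<<7 -> acc=237 shift=14
  byte[14]=0x50 cont=0 payload=0x50=80: acc |= 80<<14 -> acc=1310957 shift=21 [end]
Varint 5: bytes[12:15] = ED 81 50 -> value 1310957 (3 byte(s))
  byte[15]=0xE8 cont=1 payload=0x68=104: acc |= 104<<0 -> acc=104 shift=7
  byte[16]=0x42 cont=0 payload=0x42=66: acc |= 66<<7 -> acc=8552 shift=14 [end]
Varint 6: bytes[15:17] = E8 42 -> value 8552 (2 byte(s))
  byte[17]=0x8C cont=1 payload=0x0C=12: acc |= 12<<0 -> acc=12 shift=7
  byte[18]=0x55 cont=0 payload=0x55=85: acc |= 85<<7 -> acc=10892 shift=14 [end]
Varint 7: bytes[17:19] = 8C 55 -> value 10892 (2 byte(s))

Answer: 15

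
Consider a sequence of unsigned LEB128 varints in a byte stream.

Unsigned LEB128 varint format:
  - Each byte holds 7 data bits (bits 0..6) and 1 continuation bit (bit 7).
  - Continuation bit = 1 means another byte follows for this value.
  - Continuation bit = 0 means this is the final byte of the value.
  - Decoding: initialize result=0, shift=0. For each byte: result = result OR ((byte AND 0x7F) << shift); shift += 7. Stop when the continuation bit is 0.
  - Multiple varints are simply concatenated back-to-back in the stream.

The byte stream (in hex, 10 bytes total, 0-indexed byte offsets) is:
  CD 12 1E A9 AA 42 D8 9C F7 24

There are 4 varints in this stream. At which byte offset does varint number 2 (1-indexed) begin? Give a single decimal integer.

  byte[0]=0xCD cont=1 payload=0x4D=77: acc |= 77<<0 -> acc=77 shift=7
  byte[1]=0x12 cont=0 payload=0x12=18: acc |= 18<<7 -> acc=2381 shift=14 [end]
Varint 1: bytes[0:2] = CD 12 -> value 2381 (2 byte(s))
  byte[2]=0x1E cont=0 payload=0x1E=30: acc |= 30<<0 -> acc=30 shift=7 [end]
Varint 2: bytes[2:3] = 1E -> value 30 (1 byte(s))
  byte[3]=0xA9 cont=1 payload=0x29=41: acc |= 41<<0 -> acc=41 shift=7
  byte[4]=0xAA cont=1 payload=0x2A=42: acc |= 42<<7 -> acc=5417 shift=14
  byte[5]=0x42 cont=0 payload=0x42=66: acc |= 66<<14 -> acc=1086761 shift=21 [end]
Varint 3: bytes[3:6] = A9 AA 42 -> value 1086761 (3 byte(s))
  byte[6]=0xD8 cont=1 payload=0x58=88: acc |= 88<<0 -> acc=88 shift=7
  byte[7]=0x9C cont=1 payload=0x1C=28: acc |= 28<<7 -> acc=3672 shift=14
  byte[8]=0xF7 cont=1 payload=0x77=119: acc |= 119<<14 -> acc=1953368 shift=21
  byte[9]=0x24 cont=0 payload=0x24=36: acc |= 36<<21 -> acc=77450840 shift=28 [end]
Varint 4: bytes[6:10] = D8 9C F7 24 -> value 77450840 (4 byte(s))

Answer: 2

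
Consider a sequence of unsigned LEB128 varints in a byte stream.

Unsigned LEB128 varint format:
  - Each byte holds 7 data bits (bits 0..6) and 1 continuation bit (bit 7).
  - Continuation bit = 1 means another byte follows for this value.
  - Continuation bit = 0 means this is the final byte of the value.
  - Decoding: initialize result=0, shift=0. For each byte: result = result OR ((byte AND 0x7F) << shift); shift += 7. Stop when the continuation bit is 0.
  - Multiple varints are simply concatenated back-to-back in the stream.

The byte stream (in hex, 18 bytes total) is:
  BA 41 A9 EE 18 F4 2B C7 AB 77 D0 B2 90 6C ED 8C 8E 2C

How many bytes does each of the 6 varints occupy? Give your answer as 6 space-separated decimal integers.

  byte[0]=0xBA cont=1 payload=0x3A=58: acc |= 58<<0 -> acc=58 shift=7
  byte[1]=0x41 cont=0 payload=0x41=65: acc |= 65<<7 -> acc=8378 shift=14 [end]
Varint 1: bytes[0:2] = BA 41 -> value 8378 (2 byte(s))
  byte[2]=0xA9 cont=1 payload=0x29=41: acc |= 41<<0 -> acc=41 shift=7
  byte[3]=0xEE cont=1 payload=0x6E=110: acc |= 110<<7 -> acc=14121 shift=14
  byte[4]=0x18 cont=0 payload=0x18=24: acc |= 24<<14 -> acc=407337 shift=21 [end]
Varint 2: bytes[2:5] = A9 EE 18 -> value 407337 (3 byte(s))
  byte[5]=0xF4 cont=1 payload=0x74=116: acc |= 116<<0 -> acc=116 shift=7
  byte[6]=0x2B cont=0 payload=0x2B=43: acc |= 43<<7 -> acc=5620 shift=14 [end]
Varint 3: bytes[5:7] = F4 2B -> value 5620 (2 byte(s))
  byte[7]=0xC7 cont=1 payload=0x47=71: acc |= 71<<0 -> acc=71 shift=7
  byte[8]=0xAB cont=1 payload=0x2B=43: acc |= 43<<7 -> acc=5575 shift=14
  byte[9]=0x77 cont=0 payload=0x77=119: acc |= 119<<14 -> acc=1955271 shift=21 [end]
Varint 4: bytes[7:10] = C7 AB 77 -> value 1955271 (3 byte(s))
  byte[10]=0xD0 cont=1 payload=0x50=80: acc |= 80<<0 -> acc=80 shift=7
  byte[11]=0xB2 cont=1 payload=0x32=50: acc |= 50<<7 -> acc=6480 shift=14
  byte[12]=0x90 cont=1 payload=0x10=16: acc |= 16<<14 -> acc=268624 shift=21
  byte[13]=0x6C cont=0 payload=0x6C=108: acc |= 108<<21 -> acc=226761040 shift=28 [end]
Varint 5: bytes[10:14] = D0 B2 90 6C -> value 226761040 (4 byte(s))
  byte[14]=0xED cont=1 payload=0x6D=109: acc |= 109<<0 -> acc=109 shift=7
  byte[15]=0x8C cont=1 payload=0x0C=12: acc |= 12<<7 -> acc=1645 shift=14
  byte[16]=0x8E cont=1 payload=0x0E=14: acc |= 14<<14 -> acc=231021 shift=21
  byte[17]=0x2C cont=0 payload=0x2C=44: acc |= 44<<21 -> acc=92505709 shift=28 [end]
Varint 6: bytes[14:18] = ED 8C 8E 2C -> value 92505709 (4 byte(s))

Answer: 2 3 2 3 4 4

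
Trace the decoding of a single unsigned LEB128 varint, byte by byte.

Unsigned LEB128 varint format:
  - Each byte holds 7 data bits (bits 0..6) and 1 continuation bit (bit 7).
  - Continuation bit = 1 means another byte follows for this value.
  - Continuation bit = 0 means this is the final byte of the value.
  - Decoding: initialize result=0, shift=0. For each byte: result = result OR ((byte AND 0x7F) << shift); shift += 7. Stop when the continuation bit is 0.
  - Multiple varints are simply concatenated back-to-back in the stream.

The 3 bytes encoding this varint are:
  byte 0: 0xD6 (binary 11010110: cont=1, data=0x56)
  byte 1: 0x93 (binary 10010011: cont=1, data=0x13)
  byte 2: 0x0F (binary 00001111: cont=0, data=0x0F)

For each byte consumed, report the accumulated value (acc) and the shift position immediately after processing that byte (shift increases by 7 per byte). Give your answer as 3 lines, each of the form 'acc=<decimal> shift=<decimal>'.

Answer: acc=86 shift=7
acc=2518 shift=14
acc=248278 shift=21

Derivation:
byte 0=0xD6: payload=0x56=86, contrib = 86<<0 = 86; acc -> 86, shift -> 7
byte 1=0x93: payload=0x13=19, contrib = 19<<7 = 2432; acc -> 2518, shift -> 14
byte 2=0x0F: payload=0x0F=15, contrib = 15<<14 = 245760; acc -> 248278, shift -> 21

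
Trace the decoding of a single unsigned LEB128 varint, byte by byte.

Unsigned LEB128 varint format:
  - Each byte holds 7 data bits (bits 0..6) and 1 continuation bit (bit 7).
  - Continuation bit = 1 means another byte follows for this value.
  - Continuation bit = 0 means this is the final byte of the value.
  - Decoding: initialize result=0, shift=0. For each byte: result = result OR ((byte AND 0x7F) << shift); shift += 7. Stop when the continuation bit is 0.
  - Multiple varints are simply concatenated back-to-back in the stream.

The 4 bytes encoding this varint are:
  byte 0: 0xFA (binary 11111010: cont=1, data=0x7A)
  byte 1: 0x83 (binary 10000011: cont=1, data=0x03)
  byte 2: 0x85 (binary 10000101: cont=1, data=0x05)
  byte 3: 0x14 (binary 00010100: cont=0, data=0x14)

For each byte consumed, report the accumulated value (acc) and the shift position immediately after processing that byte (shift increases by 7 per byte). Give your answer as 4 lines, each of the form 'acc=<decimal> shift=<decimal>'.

byte 0=0xFA: payload=0x7A=122, contrib = 122<<0 = 122; acc -> 122, shift -> 7
byte 1=0x83: payload=0x03=3, contrib = 3<<7 = 384; acc -> 506, shift -> 14
byte 2=0x85: payload=0x05=5, contrib = 5<<14 = 81920; acc -> 82426, shift -> 21
byte 3=0x14: payload=0x14=20, contrib = 20<<21 = 41943040; acc -> 42025466, shift -> 28

Answer: acc=122 shift=7
acc=506 shift=14
acc=82426 shift=21
acc=42025466 shift=28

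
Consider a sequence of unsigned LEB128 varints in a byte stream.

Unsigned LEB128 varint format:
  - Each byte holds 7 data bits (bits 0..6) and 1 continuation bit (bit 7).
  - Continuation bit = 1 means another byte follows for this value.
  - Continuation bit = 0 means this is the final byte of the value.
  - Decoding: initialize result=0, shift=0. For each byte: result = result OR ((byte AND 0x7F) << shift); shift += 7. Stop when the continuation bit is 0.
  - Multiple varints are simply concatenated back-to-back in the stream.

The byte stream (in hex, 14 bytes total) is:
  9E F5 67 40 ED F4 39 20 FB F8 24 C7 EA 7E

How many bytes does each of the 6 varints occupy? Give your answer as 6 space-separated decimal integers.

Answer: 3 1 3 1 3 3

Derivation:
  byte[0]=0x9E cont=1 payload=0x1E=30: acc |= 30<<0 -> acc=30 shift=7
  byte[1]=0xF5 cont=1 payload=0x75=117: acc |= 117<<7 -> acc=15006 shift=14
  byte[2]=0x67 cont=0 payload=0x67=103: acc |= 103<<14 -> acc=1702558 shift=21 [end]
Varint 1: bytes[0:3] = 9E F5 67 -> value 1702558 (3 byte(s))
  byte[3]=0x40 cont=0 payload=0x40=64: acc |= 64<<0 -> acc=64 shift=7 [end]
Varint 2: bytes[3:4] = 40 -> value 64 (1 byte(s))
  byte[4]=0xED cont=1 payload=0x6D=109: acc |= 109<<0 -> acc=109 shift=7
  byte[5]=0xF4 cont=1 payload=0x74=116: acc |= 116<<7 -> acc=14957 shift=14
  byte[6]=0x39 cont=0 payload=0x39=57: acc |= 57<<14 -> acc=948845 shift=21 [end]
Varint 3: bytes[4:7] = ED F4 39 -> value 948845 (3 byte(s))
  byte[7]=0x20 cont=0 payload=0x20=32: acc |= 32<<0 -> acc=32 shift=7 [end]
Varint 4: bytes[7:8] = 20 -> value 32 (1 byte(s))
  byte[8]=0xFB cont=1 payload=0x7B=123: acc |= 123<<0 -> acc=123 shift=7
  byte[9]=0xF8 cont=1 payload=0x78=120: acc |= 120<<7 -> acc=15483 shift=14
  byte[10]=0x24 cont=0 payload=0x24=36: acc |= 36<<14 -> acc=605307 shift=21 [end]
Varint 5: bytes[8:11] = FB F8 24 -> value 605307 (3 byte(s))
  byte[11]=0xC7 cont=1 payload=0x47=71: acc |= 71<<0 -> acc=71 shift=7
  byte[12]=0xEA cont=1 payload=0x6A=106: acc |= 106<<7 -> acc=13639 shift=14
  byte[13]=0x7E cont=0 payload=0x7E=126: acc |= 126<<14 -> acc=2078023 shift=21 [end]
Varint 6: bytes[11:14] = C7 EA 7E -> value 2078023 (3 byte(s))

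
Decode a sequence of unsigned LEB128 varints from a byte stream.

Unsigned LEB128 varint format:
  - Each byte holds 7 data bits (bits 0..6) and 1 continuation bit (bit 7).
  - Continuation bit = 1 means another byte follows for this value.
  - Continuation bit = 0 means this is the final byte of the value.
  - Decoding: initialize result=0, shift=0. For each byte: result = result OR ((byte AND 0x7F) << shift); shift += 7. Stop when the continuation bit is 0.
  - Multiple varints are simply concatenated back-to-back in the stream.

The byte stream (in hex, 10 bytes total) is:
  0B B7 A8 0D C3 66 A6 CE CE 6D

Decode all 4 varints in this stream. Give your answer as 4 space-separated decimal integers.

Answer: 11 218167 13123 229877542

Derivation:
  byte[0]=0x0B cont=0 payload=0x0B=11: acc |= 11<<0 -> acc=11 shift=7 [end]
Varint 1: bytes[0:1] = 0B -> value 11 (1 byte(s))
  byte[1]=0xB7 cont=1 payload=0x37=55: acc |= 55<<0 -> acc=55 shift=7
  byte[2]=0xA8 cont=1 payload=0x28=40: acc |= 40<<7 -> acc=5175 shift=14
  byte[3]=0x0D cont=0 payload=0x0D=13: acc |= 13<<14 -> acc=218167 shift=21 [end]
Varint 2: bytes[1:4] = B7 A8 0D -> value 218167 (3 byte(s))
  byte[4]=0xC3 cont=1 payload=0x43=67: acc |= 67<<0 -> acc=67 shift=7
  byte[5]=0x66 cont=0 payload=0x66=102: acc |= 102<<7 -> acc=13123 shift=14 [end]
Varint 3: bytes[4:6] = C3 66 -> value 13123 (2 byte(s))
  byte[6]=0xA6 cont=1 payload=0x26=38: acc |= 38<<0 -> acc=38 shift=7
  byte[7]=0xCE cont=1 payload=0x4E=78: acc |= 78<<7 -> acc=10022 shift=14
  byte[8]=0xCE cont=1 payload=0x4E=78: acc |= 78<<14 -> acc=1287974 shift=21
  byte[9]=0x6D cont=0 payload=0x6D=109: acc |= 109<<21 -> acc=229877542 shift=28 [end]
Varint 4: bytes[6:10] = A6 CE CE 6D -> value 229877542 (4 byte(s))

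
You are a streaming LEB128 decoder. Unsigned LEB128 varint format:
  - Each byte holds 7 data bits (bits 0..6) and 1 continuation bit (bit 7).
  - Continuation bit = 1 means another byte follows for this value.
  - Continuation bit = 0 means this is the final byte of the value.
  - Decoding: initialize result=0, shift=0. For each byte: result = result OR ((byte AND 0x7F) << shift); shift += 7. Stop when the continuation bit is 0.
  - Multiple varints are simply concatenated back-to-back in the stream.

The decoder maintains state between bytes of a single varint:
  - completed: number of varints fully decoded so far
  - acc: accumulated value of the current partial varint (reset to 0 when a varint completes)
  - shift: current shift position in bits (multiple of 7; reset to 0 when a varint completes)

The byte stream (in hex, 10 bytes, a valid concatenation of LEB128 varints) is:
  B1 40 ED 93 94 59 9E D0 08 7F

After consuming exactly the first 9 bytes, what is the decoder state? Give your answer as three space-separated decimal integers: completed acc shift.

Answer: 3 0 0

Derivation:
byte[0]=0xB1 cont=1 payload=0x31: acc |= 49<<0 -> completed=0 acc=49 shift=7
byte[1]=0x40 cont=0 payload=0x40: varint #1 complete (value=8241); reset -> completed=1 acc=0 shift=0
byte[2]=0xED cont=1 payload=0x6D: acc |= 109<<0 -> completed=1 acc=109 shift=7
byte[3]=0x93 cont=1 payload=0x13: acc |= 19<<7 -> completed=1 acc=2541 shift=14
byte[4]=0x94 cont=1 payload=0x14: acc |= 20<<14 -> completed=1 acc=330221 shift=21
byte[5]=0x59 cont=0 payload=0x59: varint #2 complete (value=186976749); reset -> completed=2 acc=0 shift=0
byte[6]=0x9E cont=1 payload=0x1E: acc |= 30<<0 -> completed=2 acc=30 shift=7
byte[7]=0xD0 cont=1 payload=0x50: acc |= 80<<7 -> completed=2 acc=10270 shift=14
byte[8]=0x08 cont=0 payload=0x08: varint #3 complete (value=141342); reset -> completed=3 acc=0 shift=0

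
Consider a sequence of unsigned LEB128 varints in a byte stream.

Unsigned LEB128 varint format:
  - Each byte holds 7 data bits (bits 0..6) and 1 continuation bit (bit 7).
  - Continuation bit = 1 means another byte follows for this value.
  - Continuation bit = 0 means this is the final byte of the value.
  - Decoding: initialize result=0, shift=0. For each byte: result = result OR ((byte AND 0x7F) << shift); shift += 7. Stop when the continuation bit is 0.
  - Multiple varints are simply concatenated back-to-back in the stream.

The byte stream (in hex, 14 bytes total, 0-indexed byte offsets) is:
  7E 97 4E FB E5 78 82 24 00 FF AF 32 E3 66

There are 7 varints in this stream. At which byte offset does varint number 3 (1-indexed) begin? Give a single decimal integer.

Answer: 3

Derivation:
  byte[0]=0x7E cont=0 payload=0x7E=126: acc |= 126<<0 -> acc=126 shift=7 [end]
Varint 1: bytes[0:1] = 7E -> value 126 (1 byte(s))
  byte[1]=0x97 cont=1 payload=0x17=23: acc |= 23<<0 -> acc=23 shift=7
  byte[2]=0x4E cont=0 payload=0x4E=78: acc |= 78<<7 -> acc=10007 shift=14 [end]
Varint 2: bytes[1:3] = 97 4E -> value 10007 (2 byte(s))
  byte[3]=0xFB cont=1 payload=0x7B=123: acc |= 123<<0 -> acc=123 shift=7
  byte[4]=0xE5 cont=1 payload=0x65=101: acc |= 101<<7 -> acc=13051 shift=14
  byte[5]=0x78 cont=0 payload=0x78=120: acc |= 120<<14 -> acc=1979131 shift=21 [end]
Varint 3: bytes[3:6] = FB E5 78 -> value 1979131 (3 byte(s))
  byte[6]=0x82 cont=1 payload=0x02=2: acc |= 2<<0 -> acc=2 shift=7
  byte[7]=0x24 cont=0 payload=0x24=36: acc |= 36<<7 -> acc=4610 shift=14 [end]
Varint 4: bytes[6:8] = 82 24 -> value 4610 (2 byte(s))
  byte[8]=0x00 cont=0 payload=0x00=0: acc |= 0<<0 -> acc=0 shift=7 [end]
Varint 5: bytes[8:9] = 00 -> value 0 (1 byte(s))
  byte[9]=0xFF cont=1 payload=0x7F=127: acc |= 127<<0 -> acc=127 shift=7
  byte[10]=0xAF cont=1 payload=0x2F=47: acc |= 47<<7 -> acc=6143 shift=14
  byte[11]=0x32 cont=0 payload=0x32=50: acc |= 50<<14 -> acc=825343 shift=21 [end]
Varint 6: bytes[9:12] = FF AF 32 -> value 825343 (3 byte(s))
  byte[12]=0xE3 cont=1 payload=0x63=99: acc |= 99<<0 -> acc=99 shift=7
  byte[13]=0x66 cont=0 payload=0x66=102: acc |= 102<<7 -> acc=13155 shift=14 [end]
Varint 7: bytes[12:14] = E3 66 -> value 13155 (2 byte(s))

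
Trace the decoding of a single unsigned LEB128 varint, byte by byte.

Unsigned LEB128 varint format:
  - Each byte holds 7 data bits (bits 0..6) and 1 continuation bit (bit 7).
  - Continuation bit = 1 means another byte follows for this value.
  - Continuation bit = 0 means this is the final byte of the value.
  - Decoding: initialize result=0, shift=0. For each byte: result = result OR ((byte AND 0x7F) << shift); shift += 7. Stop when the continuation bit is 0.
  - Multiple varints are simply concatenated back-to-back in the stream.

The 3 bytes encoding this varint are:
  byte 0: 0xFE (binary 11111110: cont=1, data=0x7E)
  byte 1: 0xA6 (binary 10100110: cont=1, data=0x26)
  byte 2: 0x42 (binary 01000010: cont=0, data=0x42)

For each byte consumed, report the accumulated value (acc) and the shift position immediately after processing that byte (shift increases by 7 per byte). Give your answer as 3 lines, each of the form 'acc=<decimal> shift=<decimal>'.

byte 0=0xFE: payload=0x7E=126, contrib = 126<<0 = 126; acc -> 126, shift -> 7
byte 1=0xA6: payload=0x26=38, contrib = 38<<7 = 4864; acc -> 4990, shift -> 14
byte 2=0x42: payload=0x42=66, contrib = 66<<14 = 1081344; acc -> 1086334, shift -> 21

Answer: acc=126 shift=7
acc=4990 shift=14
acc=1086334 shift=21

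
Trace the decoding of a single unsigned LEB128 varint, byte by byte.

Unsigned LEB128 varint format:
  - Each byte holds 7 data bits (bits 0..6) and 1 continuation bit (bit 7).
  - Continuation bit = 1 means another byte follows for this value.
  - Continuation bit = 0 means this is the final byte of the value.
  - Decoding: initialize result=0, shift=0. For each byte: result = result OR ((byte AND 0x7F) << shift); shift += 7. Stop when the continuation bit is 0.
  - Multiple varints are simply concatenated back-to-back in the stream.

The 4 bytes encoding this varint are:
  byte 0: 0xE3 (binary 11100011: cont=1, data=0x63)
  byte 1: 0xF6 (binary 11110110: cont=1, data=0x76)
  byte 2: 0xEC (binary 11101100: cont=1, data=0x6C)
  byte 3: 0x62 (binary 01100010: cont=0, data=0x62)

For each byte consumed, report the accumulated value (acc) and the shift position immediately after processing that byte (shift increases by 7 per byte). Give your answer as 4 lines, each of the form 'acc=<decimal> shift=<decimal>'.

byte 0=0xE3: payload=0x63=99, contrib = 99<<0 = 99; acc -> 99, shift -> 7
byte 1=0xF6: payload=0x76=118, contrib = 118<<7 = 15104; acc -> 15203, shift -> 14
byte 2=0xEC: payload=0x6C=108, contrib = 108<<14 = 1769472; acc -> 1784675, shift -> 21
byte 3=0x62: payload=0x62=98, contrib = 98<<21 = 205520896; acc -> 207305571, shift -> 28

Answer: acc=99 shift=7
acc=15203 shift=14
acc=1784675 shift=21
acc=207305571 shift=28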